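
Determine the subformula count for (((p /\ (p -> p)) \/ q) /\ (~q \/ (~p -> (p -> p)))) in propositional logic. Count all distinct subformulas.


Formula: (((p /\ (p -> p)) \/ q) /\ (~q \/ (~p -> (p -> p))))
Subformulas found:
  1. q
  2. p
  3. ~p
  4. ~q
  5. (p -> p)
  6. (p /\ (p -> p))
  7. (~p -> (p -> p))
  8. ((p /\ (p -> p)) \/ q)
  9. (~q \/ (~p -> (p -> p)))
  10. (((p /\ (p -> p)) \/ q) /\ (~q \/ (~p -> (p -> p))))
Total distinct subformulas = 10

10


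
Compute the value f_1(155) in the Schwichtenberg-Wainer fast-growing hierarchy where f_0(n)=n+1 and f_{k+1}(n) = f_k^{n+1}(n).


f_1(155) = f_0^156(155)
f_0 adds 1 each time, applied 156 times.
f_1(155) = 155 + 156 = 311

311


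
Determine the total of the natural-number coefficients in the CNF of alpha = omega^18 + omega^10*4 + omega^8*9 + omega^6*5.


CNF: omega^18 + omega^10*4 + omega^8*9 + omega^6*5
Coefficients: 1 + 4 + 9 + 5 = 19

19


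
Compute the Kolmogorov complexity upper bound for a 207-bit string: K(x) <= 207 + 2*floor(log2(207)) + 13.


floor(log2(207)) = 7
2 * 7 = 14
K(x) <= 207 + 14 + 13 = 234

234


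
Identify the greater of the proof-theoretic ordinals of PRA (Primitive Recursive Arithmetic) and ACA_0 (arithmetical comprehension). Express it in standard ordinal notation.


Proof-theoretic ordinal of PRA (Primitive Recursive Arithmetic): omega^omega
Proof-theoretic ordinal of ACA_0 (arithmetical comprehension): epsilon_0
Comparing: omega^omega < epsilon_0.
The larger ordinal is epsilon_0 (from ACA_0 (arithmetical comprehension)).

epsilon_0


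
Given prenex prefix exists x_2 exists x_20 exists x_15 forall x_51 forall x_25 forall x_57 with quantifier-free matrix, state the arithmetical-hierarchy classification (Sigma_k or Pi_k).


Leading quantifier is exists, so the class is Sigma.
Number of quantifier blocks = alternations + 1 = 1 + 1 = 2.
Classification: Sigma_2

Sigma_2


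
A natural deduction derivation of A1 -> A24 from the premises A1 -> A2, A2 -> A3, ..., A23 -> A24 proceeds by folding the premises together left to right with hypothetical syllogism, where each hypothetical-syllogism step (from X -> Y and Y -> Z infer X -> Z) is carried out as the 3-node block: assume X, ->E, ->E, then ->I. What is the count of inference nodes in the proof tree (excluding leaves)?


There are 23 premises in the chain. The first HS step combines premises 1 and 2; each further premise needs one more HS step.
So 23 premises require 23 - 1 = 22 hypothetical-syllogism steps.
Each HS step uses 3 inference nodes (->E, ->E, ->I).
22 * 3 = 66 total inference nodes.

66


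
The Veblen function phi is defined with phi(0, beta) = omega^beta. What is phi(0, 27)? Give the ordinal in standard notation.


phi(0, 27):
phi(0, beta) = omega^beta by definition.
phi(0, 27) = omega^27

omega^27


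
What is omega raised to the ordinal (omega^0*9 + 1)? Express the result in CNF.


omega^(omega^0*9 + 1):
omega^0 = 1, so the exponent is 9 + 1 = 10 (finite ordinal addition).
Result = omega^10, already a single CNF term.

omega^10


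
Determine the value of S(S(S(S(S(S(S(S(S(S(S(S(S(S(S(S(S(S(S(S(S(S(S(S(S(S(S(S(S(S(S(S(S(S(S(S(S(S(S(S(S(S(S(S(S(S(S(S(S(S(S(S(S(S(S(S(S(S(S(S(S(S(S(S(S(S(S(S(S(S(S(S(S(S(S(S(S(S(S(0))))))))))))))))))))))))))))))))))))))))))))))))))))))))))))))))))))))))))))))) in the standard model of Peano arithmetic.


Counting successors applied to 0:
79 applications of S to 0 = 79

79


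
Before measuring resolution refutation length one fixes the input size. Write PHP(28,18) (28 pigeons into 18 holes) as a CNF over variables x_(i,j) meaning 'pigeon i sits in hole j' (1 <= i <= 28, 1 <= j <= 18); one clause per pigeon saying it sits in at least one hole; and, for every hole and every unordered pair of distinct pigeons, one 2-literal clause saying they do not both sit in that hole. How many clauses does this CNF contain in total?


PHP(28,18): 28 pigeons, 18 holes, 28*18 = 504 variables.
- pigeon clauses: one per pigeon -> 28 clauses
- hole clauses: 18 holes * C(28,2) = 18 * 378 -> 6804 clauses
Total clauses = 28 + 6804 = 6832

6832


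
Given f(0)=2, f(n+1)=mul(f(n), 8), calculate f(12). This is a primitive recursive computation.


f(0) = 2
f(1) = mul(f(0), 8) = mul(2, 8) = 16
f(2) = mul(f(1), 8) = mul(16, 8) = 128
f(3) = mul(f(2), 8) = mul(128, 8) = 1024
f(4) = mul(f(3), 8) = mul(1024, 8) = 8192
f(5) = mul(f(4), 8) = mul(8192, 8) = 65536
f(6) = mul(f(5), 8) = mul(65536, 8) = 524288
f(7) = mul(f(6), 8) = mul(524288, 8) = 4194304
f(8) = mul(f(7), 8) = mul(4194304, 8) = 33554432
f(9) = mul(f(8), 8) = mul(33554432, 8) = 268435456
f(10) = mul(f(9), 8) = mul(268435456, 8) = 2147483648
f(11) = mul(f(10), 8) = mul(2147483648, 8) = 17179869184
f(12) = mul(f(11), 8) = mul(17179869184, 8) = 137438953472


137438953472


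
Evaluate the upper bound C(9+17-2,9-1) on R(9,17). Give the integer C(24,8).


R(9,17) <= C(9+17-2, 9-1) = C(24, 8)
C(24, 8) = 24! / (8! * 16!)
= 735471

735471


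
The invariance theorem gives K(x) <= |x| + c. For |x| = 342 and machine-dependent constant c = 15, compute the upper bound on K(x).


K(x) <= |x| + c = 342 + 15 = 357

357


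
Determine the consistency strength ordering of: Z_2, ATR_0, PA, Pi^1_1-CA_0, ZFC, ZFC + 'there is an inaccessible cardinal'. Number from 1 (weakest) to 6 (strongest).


Ordering by consistency strength:
1. PA
2. ATR_0
3. Pi^1_1-CA_0
4. Z_2
5. ZFC
6. ZFC + 'there is an inaccessible cardinal'


Z_2=4, ATR_0=2, PA=1, Pi^1_1-CA_0=3, ZFC=5, ZFC + 'there is an inaccessible cardinal'=6


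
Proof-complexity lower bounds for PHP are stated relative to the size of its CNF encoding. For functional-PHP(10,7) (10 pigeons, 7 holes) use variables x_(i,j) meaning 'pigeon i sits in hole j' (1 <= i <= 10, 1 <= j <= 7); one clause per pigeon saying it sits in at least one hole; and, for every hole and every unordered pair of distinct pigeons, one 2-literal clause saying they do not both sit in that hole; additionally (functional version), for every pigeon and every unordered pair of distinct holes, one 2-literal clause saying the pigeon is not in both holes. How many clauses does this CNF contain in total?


functional-PHP(10,7): 10 pigeons, 7 holes, 10*7 = 70 variables.
- pigeon clauses: one per pigeon -> 10 clauses
- hole clauses: 7 holes * C(10,2) = 7 * 45 -> 315 clauses
- functional clauses: 10 pigeons * C(7,2) = 10 * 21 -> 210 clauses
Total clauses = 10 + 315 + 210 = 535

535


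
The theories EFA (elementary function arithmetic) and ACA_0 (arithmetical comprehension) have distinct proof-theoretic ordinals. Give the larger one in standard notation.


Proof-theoretic ordinal of EFA (elementary function arithmetic): omega^3
Proof-theoretic ordinal of ACA_0 (arithmetical comprehension): epsilon_0
Comparing: omega^3 < epsilon_0.
The larger ordinal is epsilon_0 (from ACA_0 (arithmetical comprehension)).

epsilon_0


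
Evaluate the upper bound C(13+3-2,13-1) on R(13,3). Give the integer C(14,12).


R(13,3) <= C(13+3-2, 13-1) = C(14, 12)
C(14, 12) = 14! / (12! * 2!)
= 91

91


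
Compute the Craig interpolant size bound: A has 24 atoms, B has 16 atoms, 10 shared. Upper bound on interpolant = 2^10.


Shared atoms = 10
Craig interpolant size bound = 2^10
= 1024

1024


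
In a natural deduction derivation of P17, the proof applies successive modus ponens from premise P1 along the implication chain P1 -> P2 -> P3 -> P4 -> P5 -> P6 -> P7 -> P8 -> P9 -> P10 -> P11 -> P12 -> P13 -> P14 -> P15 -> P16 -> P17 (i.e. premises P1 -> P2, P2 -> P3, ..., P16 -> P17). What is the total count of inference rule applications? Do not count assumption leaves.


We have a chain: P1 -> P2 -> P3 -> P4 -> P5 -> P6 -> P7 -> P8 -> P9 -> P10 -> P11 -> P12 -> P13 -> P14 -> P15 -> P16 -> P17.
Each modus ponens application produces the next variable.
The chain has 17 propositions, so 17-1 = 16 modus ponens steps.
Total inference nodes = 16

16


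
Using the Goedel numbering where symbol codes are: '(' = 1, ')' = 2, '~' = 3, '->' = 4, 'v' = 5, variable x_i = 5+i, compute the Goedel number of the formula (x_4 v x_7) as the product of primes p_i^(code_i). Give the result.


Formula: (x_4 v x_7)
Symbol codes: [1, 9, 5, 12, 2]
Primes: [2, 3, 5, 7, 11]
p_1^1 = 2^1 = 2
p_2^9 = 3^9 = 19683
p_3^5 = 5^5 = 3125
p_4^12 = 7^12 = 13841287201
p_5^2 = 11^2 = 121
Product = 206031279832820268750

206031279832820268750


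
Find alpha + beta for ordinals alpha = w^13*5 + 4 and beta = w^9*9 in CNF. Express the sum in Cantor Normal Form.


Ordinal addition (w^13*5 + 4) + w^9*9:
alpha's leading term has exponent 13 > beta's exponent 9, so it survives.
alpha's tail term has exponent 0 < beta's exponent 9, so it is absorbed by beta.
In ordinal addition, any term followed by a strictly larger-exponent term is absorbed.
Result = w^13*5 + w^9*9

w^13*5 + w^9*9


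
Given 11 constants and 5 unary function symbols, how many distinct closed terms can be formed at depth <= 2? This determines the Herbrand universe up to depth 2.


Herbrand terms by depth:
Depth 0: 11 constants
Depth 1: 55 new terms (running total: 66)
Depth 2: 275 new terms (running total: 341)
Total distinct ground terms = 341

341


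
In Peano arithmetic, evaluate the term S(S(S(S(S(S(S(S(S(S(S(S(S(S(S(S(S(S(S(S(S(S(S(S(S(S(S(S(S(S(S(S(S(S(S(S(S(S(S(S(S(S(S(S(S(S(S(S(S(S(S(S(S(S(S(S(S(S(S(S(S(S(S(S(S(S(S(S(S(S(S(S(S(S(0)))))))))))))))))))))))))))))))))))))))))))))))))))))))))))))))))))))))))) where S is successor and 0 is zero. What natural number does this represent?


Counting successors applied to 0:
74 applications of S to 0 = 74

74


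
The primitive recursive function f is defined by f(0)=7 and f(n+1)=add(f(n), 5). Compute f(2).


f(0) = 7
f(1) = add(f(0), 5) = add(7, 5) = 12
f(2) = add(f(1), 5) = add(12, 5) = 17


17


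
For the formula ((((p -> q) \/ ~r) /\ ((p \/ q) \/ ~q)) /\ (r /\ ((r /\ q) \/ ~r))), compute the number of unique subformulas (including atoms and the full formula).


Formula: ((((p -> q) \/ ~r) /\ ((p \/ q) \/ ~q)) /\ (r /\ ((r /\ q) \/ ~r)))
Subformulas found:
  1. q
  2. r
  3. p
  4. ~q
  5. ~r
  6. (p \/ q)
  7. (r /\ q)
  8. (p -> q)
  9. ((p -> q) \/ ~r)
  10. ((r /\ q) \/ ~r)
  11. ((p \/ q) \/ ~q)
  12. (r /\ ((r /\ q) \/ ~r))
  13. (((p -> q) \/ ~r) /\ ((p \/ q) \/ ~q))
  14. ((((p -> q) \/ ~r) /\ ((p \/ q) \/ ~q)) /\ (r /\ ((r /\ q) \/ ~r)))
Total distinct subformulas = 14

14


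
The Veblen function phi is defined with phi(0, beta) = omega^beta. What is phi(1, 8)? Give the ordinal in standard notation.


phi(1, 8):
phi(1, beta) = epsilon_beta (the beta-th epsilon number).
phi(1, 8) = epsilon_8

epsilon_8


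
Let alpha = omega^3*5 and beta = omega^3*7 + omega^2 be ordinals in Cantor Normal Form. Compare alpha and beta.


Compare term by term from highest exponent:
alpha = omega^3*5
beta = omega^3*7 + omega^2
Term 1: alpha has omega^3*5, beta has omega^3*7
Term 2: alpha has omega^0*0, beta has omega^2*1
Result: alpha < beta

alpha < beta


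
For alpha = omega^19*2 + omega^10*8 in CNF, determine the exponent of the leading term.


CNF: omega^19*2 + omega^10*8
The leading term is omega^19*2, which has exponent 19.

19


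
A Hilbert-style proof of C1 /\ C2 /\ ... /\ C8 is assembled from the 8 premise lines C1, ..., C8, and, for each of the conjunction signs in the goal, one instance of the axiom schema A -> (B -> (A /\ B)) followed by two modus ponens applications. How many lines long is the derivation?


Conjoining 8 premises:
- 8 premise lines
- the goal has 7 conjunction signs; each costs 1 axiom instance + 2 MP = 3 lines: 3 * 7 = 21
Total = 8 + 21 = 29 lines.

29


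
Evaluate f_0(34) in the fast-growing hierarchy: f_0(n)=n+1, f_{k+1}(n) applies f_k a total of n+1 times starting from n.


f_0(34) = 34 + 1 = 35

35


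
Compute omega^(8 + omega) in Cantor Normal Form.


omega^(8 + omega):
In ordinal addition a term is absorbed by a following term of strictly larger exponent: 0 < 1, so 8 + omega = omega.
omega raised to a CNF ordinal is a single CNF term: Result = omega^omega

omega^omega


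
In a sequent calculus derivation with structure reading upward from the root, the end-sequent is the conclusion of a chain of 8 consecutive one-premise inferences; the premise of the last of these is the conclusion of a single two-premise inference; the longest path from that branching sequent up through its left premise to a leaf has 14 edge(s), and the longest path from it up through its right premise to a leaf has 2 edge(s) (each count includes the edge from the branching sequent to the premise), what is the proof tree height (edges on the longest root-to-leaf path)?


Longest path through the left premise: 14 edges (measured from the branching sequent)
Longest path through the right premise: 2 edges
Height of the subtree rooted at the branching sequent: max(14, 2) = 14
The branching sequent sits 8 edges above the root (the chain of one-premise inferences), so height = 14 + 8 = 22

22


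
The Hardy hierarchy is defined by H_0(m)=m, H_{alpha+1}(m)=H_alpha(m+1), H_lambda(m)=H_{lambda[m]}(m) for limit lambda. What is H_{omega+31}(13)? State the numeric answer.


H_{omega+31}(13):
Unwind the 31 successor steps: H_{omega+31}(13) = H_omega(13+31) = H_omega(44).
H_omega(m) = H_m(m) = m + m = 2m.
Result = 2 * 44 = 88

88


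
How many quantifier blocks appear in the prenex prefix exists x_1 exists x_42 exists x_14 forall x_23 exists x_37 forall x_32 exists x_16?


Alternations = 4.
Blocks = alternations + 1 = 5

5


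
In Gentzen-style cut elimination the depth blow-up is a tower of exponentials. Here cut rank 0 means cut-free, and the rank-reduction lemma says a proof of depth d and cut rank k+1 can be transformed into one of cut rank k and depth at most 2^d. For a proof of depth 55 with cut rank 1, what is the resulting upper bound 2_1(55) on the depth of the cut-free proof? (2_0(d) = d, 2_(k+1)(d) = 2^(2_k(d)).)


Each rank reduction sends depth d to at most 2^d; cut rank r needs r reductions.
2_0(55) = 55
2_1(55) = 2^55 = 36028797018963968
Cut-free depth bound = 36028797018963968

36028797018963968


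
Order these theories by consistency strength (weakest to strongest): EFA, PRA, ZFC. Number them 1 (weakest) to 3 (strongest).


Ordering by consistency strength:
1. EFA
2. PRA
3. ZFC


EFA=1, PRA=2, ZFC=3


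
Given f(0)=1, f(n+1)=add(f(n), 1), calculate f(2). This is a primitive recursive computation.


f(0) = 1
f(1) = add(f(0), 1) = add(1, 1) = 2
f(2) = add(f(1), 1) = add(2, 1) = 3


3


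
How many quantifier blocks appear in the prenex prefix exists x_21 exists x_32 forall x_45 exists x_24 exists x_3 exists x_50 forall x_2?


Alternations = 3.
Blocks = alternations + 1 = 4

4


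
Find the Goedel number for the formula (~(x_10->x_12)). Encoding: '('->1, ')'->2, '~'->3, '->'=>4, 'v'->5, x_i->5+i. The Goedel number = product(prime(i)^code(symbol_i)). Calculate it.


Formula: (~(x_10->x_12))
Symbol codes: [1, 3, 1, 15, 4, 17, 2, 2]
Primes: [2, 3, 5, 7, 11, 13, 17, 19]
p_1^1 = 2^1 = 2
p_2^3 = 3^3 = 27
p_3^1 = 5^1 = 5
p_4^15 = 7^15 = 4747561509943
p_5^4 = 11^4 = 14641
p_6^17 = 13^17 = 8650415919381337933
p_7^2 = 17^2 = 289
p_8^2 = 19^2 = 361
Product = 16937415396097251567277579868244571805994570

16937415396097251567277579868244571805994570


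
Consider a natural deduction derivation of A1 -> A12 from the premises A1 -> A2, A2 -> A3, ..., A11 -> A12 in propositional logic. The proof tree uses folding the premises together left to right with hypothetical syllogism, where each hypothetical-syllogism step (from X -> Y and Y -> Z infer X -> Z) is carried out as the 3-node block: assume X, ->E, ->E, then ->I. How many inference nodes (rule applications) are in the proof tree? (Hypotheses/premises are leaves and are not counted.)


There are 11 premises in the chain. The first HS step combines premises 1 and 2; each further premise needs one more HS step.
So 11 premises require 11 - 1 = 10 hypothetical-syllogism steps.
Each HS step uses 3 inference nodes (->E, ->E, ->I).
10 * 3 = 30 total inference nodes.

30


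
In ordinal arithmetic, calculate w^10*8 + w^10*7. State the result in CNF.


Ordinal addition w^10*8 + w^10*7:
Both terms have the same exponent 10.
w^e*c + w^e*d = w^e*(c+d).
Result = w^10*(8+7) = w^10*15

w^10*15


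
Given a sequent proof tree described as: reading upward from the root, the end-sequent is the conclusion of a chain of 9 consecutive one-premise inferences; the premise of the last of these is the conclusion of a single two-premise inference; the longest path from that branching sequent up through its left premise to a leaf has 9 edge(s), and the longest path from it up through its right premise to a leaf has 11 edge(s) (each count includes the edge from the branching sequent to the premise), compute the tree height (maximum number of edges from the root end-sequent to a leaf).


Longest path through the left premise: 9 edges (measured from the branching sequent)
Longest path through the right premise: 11 edges
Height of the subtree rooted at the branching sequent: max(9, 11) = 11
The branching sequent sits 9 edges above the root (the chain of one-premise inferences), so height = 11 + 9 = 20

20


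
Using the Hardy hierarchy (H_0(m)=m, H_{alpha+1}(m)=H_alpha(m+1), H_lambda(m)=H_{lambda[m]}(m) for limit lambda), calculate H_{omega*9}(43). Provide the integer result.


H_{omega*9}(43):
For the Hardy hierarchy, H_{omega*k}(n) = 2^k * n.
2^9 = 512.
512 * 43 = 22016

22016


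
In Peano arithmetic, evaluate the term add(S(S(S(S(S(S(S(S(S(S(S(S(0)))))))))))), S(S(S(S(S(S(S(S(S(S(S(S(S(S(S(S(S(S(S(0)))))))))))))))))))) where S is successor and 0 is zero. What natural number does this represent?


add(S^12(0), S^19(0)):
S^12(0) = 12
S^19(0) = 19
12 + 19 = 31

31


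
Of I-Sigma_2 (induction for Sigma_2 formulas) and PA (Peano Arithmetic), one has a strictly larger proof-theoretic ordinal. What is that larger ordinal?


Proof-theoretic ordinal of I-Sigma_2 (induction for Sigma_2 formulas): omega^(omega^omega)
Proof-theoretic ordinal of PA (Peano Arithmetic): epsilon_0
Comparing: omega^(omega^omega) < epsilon_0.
The larger ordinal is epsilon_0 (from PA (Peano Arithmetic)).

epsilon_0


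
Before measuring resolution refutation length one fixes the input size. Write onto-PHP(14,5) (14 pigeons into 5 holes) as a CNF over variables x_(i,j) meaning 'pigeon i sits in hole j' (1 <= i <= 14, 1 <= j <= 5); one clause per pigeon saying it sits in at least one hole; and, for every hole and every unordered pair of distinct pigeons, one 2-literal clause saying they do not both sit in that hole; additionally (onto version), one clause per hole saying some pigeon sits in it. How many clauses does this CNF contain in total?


onto-PHP(14,5): 14 pigeons, 5 holes, 14*5 = 70 variables.
- pigeon clauses: one per pigeon -> 14 clauses
- hole clauses: 5 holes * C(14,2) = 5 * 91 -> 455 clauses
- onto clauses: one per hole -> 5 clauses
Total clauses = 14 + 455 + 5 = 474

474


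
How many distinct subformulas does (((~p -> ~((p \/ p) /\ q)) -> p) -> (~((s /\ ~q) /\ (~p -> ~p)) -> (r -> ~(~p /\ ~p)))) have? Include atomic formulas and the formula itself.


Formula: (((~p -> ~((p \/ p) /\ q)) -> p) -> (~((s /\ ~q) /\ (~p -> ~p)) -> (r -> ~(~p /\ ~p))))
Subformulas found:
  1. r
  2. q
  3. s
  4. p
  5. ~p
  6. ~q
  7. (p \/ p)
  8. (s /\ ~q)
  9. (~p -> ~p)
  10. (~p /\ ~p)
  11. ~(~p /\ ~p)
  12. ((p \/ p) /\ q)
  13. ~((p \/ p) /\ q)
  14. (r -> ~(~p /\ ~p))
  15. (~p -> ~((p \/ p) /\ q))
  16. ((s /\ ~q) /\ (~p -> ~p))
  17. ~((s /\ ~q) /\ (~p -> ~p))
  18. ((~p -> ~((p \/ p) /\ q)) -> p)
  19. (~((s /\ ~q) /\ (~p -> ~p)) -> (r -> ~(~p /\ ~p)))
  20. (((~p -> ~((p \/ p) /\ q)) -> p) -> (~((s /\ ~q) /\ (~p -> ~p)) -> (r -> ~(~p /\ ~p))))
Total distinct subformulas = 20

20


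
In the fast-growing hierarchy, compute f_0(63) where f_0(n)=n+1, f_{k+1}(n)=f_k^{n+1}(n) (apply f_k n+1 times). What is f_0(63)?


f_0(63) = 63 + 1 = 64

64


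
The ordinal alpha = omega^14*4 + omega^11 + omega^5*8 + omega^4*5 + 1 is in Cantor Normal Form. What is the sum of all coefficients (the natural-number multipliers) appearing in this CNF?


CNF: omega^14*4 + omega^11 + omega^5*8 + omega^4*5 + 1
Coefficients: 4 + 1 + 8 + 5 + 1 = 19

19


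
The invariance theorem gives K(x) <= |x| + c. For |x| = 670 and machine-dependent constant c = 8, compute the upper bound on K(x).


K(x) <= |x| + c = 670 + 8 = 678

678


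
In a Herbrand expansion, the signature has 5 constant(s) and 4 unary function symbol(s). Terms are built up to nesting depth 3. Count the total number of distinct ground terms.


Herbrand terms by depth:
Depth 0: 5 constants
Depth 1: 20 new terms (running total: 25)
Depth 2: 80 new terms (running total: 105)
Depth 3: 320 new terms (running total: 425)
Total distinct ground terms = 425

425


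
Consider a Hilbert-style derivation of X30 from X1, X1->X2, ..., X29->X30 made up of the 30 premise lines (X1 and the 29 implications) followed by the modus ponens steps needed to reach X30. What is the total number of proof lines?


We have 30 premise lines: X1 and 29 implications.
Each implication is detached once by MP, giving 29 MP lines.
30 premise lines + 29 MP lines = 59 total lines.

59


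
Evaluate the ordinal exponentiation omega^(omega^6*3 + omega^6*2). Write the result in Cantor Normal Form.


omega^(omega^6*3 + omega^6*2):
Both terms of the exponent have the same exponent 6, so they merge: omega^6*3 + omega^6*2 = omega^6*(3+2) = omega^6*5.
omega raised to a CNF ordinal is a single CNF term: Result = omega^(omega^6*5)

omega^(omega^6*5)


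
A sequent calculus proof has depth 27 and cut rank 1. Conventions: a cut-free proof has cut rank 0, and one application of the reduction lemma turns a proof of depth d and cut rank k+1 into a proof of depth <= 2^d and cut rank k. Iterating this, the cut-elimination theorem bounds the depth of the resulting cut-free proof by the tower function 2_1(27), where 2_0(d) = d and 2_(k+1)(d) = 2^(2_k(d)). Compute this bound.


Each rank reduction sends depth d to at most 2^d; cut rank r needs r reductions.
2_0(27) = 27
2_1(27) = 2^27 = 134217728
Cut-free depth bound = 134217728

134217728


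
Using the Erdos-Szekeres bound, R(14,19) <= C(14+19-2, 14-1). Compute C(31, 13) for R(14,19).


R(14,19) <= C(14+19-2, 14-1) = C(31, 13)
C(31, 13) = 31! / (13! * 18!)
= 206253075

206253075


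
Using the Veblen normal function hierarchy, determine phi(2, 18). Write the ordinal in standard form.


phi(2, 18):
phi(2, beta) = zeta_beta (the beta-th zeta number, fixed point of epsilon).
phi(2, 18) = zeta_18

zeta_18


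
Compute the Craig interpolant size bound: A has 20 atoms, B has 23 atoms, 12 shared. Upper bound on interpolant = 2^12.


Shared atoms = 12
Craig interpolant size bound = 2^12
= 4096

4096


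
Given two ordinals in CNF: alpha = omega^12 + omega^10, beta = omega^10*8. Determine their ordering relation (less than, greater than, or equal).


Compare term by term from highest exponent:
alpha = omega^12 + omega^10
beta = omega^10*8
Term 1: alpha has omega^12*1, beta has omega^10*8
Term 2: alpha has omega^10*1, beta has omega^0*0
Result: alpha > beta

alpha > beta


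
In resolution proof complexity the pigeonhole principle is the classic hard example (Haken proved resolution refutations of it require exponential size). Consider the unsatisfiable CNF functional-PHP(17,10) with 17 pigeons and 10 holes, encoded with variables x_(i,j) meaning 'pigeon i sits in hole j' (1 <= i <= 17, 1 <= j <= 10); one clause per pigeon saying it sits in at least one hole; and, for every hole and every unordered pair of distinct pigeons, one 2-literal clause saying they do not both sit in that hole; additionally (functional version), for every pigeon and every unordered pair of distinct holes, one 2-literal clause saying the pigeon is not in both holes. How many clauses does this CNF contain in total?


functional-PHP(17,10): 17 pigeons, 10 holes, 17*10 = 170 variables.
- pigeon clauses: one per pigeon -> 17 clauses
- hole clauses: 10 holes * C(17,2) = 10 * 136 -> 1360 clauses
- functional clauses: 17 pigeons * C(10,2) = 17 * 45 -> 765 clauses
Total clauses = 17 + 1360 + 765 = 2142

2142


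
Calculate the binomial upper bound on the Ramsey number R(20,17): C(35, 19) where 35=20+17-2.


R(20,17) <= C(20+17-2, 20-1) = C(35, 19)
C(35, 19) = 35! / (19! * 16!)
= 4059928950

4059928950


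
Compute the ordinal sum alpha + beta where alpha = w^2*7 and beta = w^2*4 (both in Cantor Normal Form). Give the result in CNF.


Ordinal addition w^2*7 + w^2*4:
Both terms have the same exponent 2.
w^e*c + w^e*d = w^e*(c+d).
Result = w^2*(7+4) = w^2*11

w^2*11


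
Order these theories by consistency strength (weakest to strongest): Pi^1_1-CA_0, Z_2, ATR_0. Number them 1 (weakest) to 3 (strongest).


Ordering by consistency strength:
1. ATR_0
2. Pi^1_1-CA_0
3. Z_2


Pi^1_1-CA_0=2, Z_2=3, ATR_0=1


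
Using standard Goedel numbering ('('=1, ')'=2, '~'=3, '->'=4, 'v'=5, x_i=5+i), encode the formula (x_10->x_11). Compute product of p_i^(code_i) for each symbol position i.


Formula: (x_10->x_11)
Symbol codes: [1, 15, 4, 16, 2]
Primes: [2, 3, 5, 7, 11]
p_1^1 = 2^1 = 2
p_2^15 = 3^15 = 14348907
p_3^4 = 5^4 = 625
p_4^16 = 7^16 = 33232930569601
p_5^2 = 11^2 = 121
Product = 72124504799700093636183750

72124504799700093636183750


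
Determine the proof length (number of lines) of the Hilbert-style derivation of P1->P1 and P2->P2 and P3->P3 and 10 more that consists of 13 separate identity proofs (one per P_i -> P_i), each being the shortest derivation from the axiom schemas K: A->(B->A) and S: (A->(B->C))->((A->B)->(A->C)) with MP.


The shortest proof of A->A from K and S in the Hilbert calculus has exactly 5 lines:
(1) K instance A->((A->A)->A), (2) S instance, (3) MP on 1,2, (4) K instance A->(A->A), (5) MP on 3,4.
For 13 independent identities: 13 * 5 = 65 lines total.

65


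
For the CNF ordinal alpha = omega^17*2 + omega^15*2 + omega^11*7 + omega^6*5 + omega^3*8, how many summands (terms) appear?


CNF: omega^17*2 + omega^15*2 + omega^11*7 + omega^6*5 + omega^3*8
Count the summands separated by '+':
  term 1: omega^17*2
  term 2: omega^15*2
  term 3: omega^11*7
  term 4: omega^6*5
  term 5: omega^3*8
Total terms = 5

5


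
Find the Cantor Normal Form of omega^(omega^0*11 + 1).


omega^(omega^0*11 + 1):
omega^0 = 1, so the exponent is 11 + 1 = 12 (finite ordinal addition).
Result = omega^12, already a single CNF term.

omega^12


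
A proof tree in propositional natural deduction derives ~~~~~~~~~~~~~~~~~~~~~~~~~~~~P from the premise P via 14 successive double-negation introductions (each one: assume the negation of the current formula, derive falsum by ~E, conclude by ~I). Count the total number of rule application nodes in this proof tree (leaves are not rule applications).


Each double-negation introduction (from C infer ~~C) uses 2 inference nodes: one ~E (C and ~C give falsum) and one ~I (discharge ~C).
14 double negations = 14 * 2 = 28 inference nodes.

28


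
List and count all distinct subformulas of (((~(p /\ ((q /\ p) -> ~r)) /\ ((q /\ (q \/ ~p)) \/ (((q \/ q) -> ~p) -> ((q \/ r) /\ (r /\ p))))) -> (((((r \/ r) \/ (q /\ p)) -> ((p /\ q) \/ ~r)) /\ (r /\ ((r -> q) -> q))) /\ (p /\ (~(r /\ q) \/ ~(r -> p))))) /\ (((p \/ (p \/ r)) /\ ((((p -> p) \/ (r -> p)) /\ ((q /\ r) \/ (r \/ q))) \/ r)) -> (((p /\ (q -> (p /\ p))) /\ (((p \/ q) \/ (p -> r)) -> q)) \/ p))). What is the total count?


Formula: (((~(p /\ ((q /\ p) -> ~r)) /\ ((q /\ (q \/ ~p)) \/ (((q \/ q) -> ~p) -> ((q \/ r) /\ (r /\ p))))) -> (((((r \/ r) \/ (q /\ p)) -> ((p /\ q) \/ ~r)) /\ (r /\ ((r -> q) -> q))) /\ (p /\ (~(r /\ q) \/ ~(r -> p))))) /\ (((p \/ (p \/ r)) /\ ((((p -> p) \/ (r -> p)) /\ ((q /\ r) \/ (r \/ q))) \/ r)) -> (((p /\ (q -> (p /\ p))) /\ (((p \/ q) \/ (p -> r)) -> q)) \/ p)))
Subformulas found:
  1. r
  2. p
  3. q
  4. ~p
  5. ~r
  6. (r -> q)
  7. (q /\ p)
  8. (r /\ p)
  9. (p /\ q)
  10. (r -> p)
  11. (r \/ r)
  12. (p -> p)
  13. (p -> r)
  14. (q \/ r)
  15. (q /\ r)
  16. (r /\ q)
  17. (r \/ q)
  18. (p \/ q)
  19. (p /\ p)
  20. (q \/ q)
  21. (p \/ r)
  22. (q \/ ~p)
  23. ~(r /\ q)
  24. ~(r -> p)
  25. ((r -> q) -> q)
  26. (p \/ (p \/ r))
  27. (q -> (p /\ p))
  28. ((q /\ p) -> ~r)
  29. ((p /\ q) \/ ~r)
  30. (q /\ (q \/ ~p))
  31. ((q \/ q) -> ~p)
  32. ((p \/ q) \/ (p -> r))
  33. (r /\ ((r -> q) -> q))
  34. ((q \/ r) /\ (r /\ p))
  35. ((r \/ r) \/ (q /\ p))
  36. ((q /\ r) \/ (r \/ q))
  37. (p /\ (q -> (p /\ p)))
  38. ((p -> p) \/ (r -> p))
  39. (p /\ ((q /\ p) -> ~r))
  40. (~(r /\ q) \/ ~(r -> p))
  41. ~(p /\ ((q /\ p) -> ~r))
  42. (((p \/ q) \/ (p -> r)) -> q)
  43. (p /\ (~(r /\ q) \/ ~(r -> p)))
  44. (((q \/ q) -> ~p) -> ((q \/ r) /\ (r /\ p)))
  45. (((r \/ r) \/ (q /\ p)) -> ((p /\ q) \/ ~r))
  46. (((p -> p) \/ (r -> p)) /\ ((q /\ r) \/ (r \/ q)))
  47. ((((p -> p) \/ (r -> p)) /\ ((q /\ r) \/ (r \/ q))) \/ r)
  48. ((p /\ (q -> (p /\ p))) /\ (((p \/ q) \/ (p -> r)) -> q))
  49. (((p /\ (q -> (p /\ p))) /\ (((p \/ q) \/ (p -> r)) -> q)) \/ p)
  50. ((q /\ (q \/ ~p)) \/ (((q \/ q) -> ~p) -> ((q \/ r) /\ (r /\ p))))
  51. ((((r \/ r) \/ (q /\ p)) -> ((p /\ q) \/ ~r)) /\ (r /\ ((r -> q) -> q)))
  52. ((p \/ (p \/ r)) /\ ((((p -> p) \/ (r -> p)) /\ ((q /\ r) \/ (r \/ q))) \/ r))
  53. (~(p /\ ((q /\ p) -> ~r)) /\ ((q /\ (q \/ ~p)) \/ (((q \/ q) -> ~p) -> ((q \/ r) /\ (r /\ p)))))
  54. (((((r \/ r) \/ (q /\ p)) -> ((p /\ q) \/ ~r)) /\ (r /\ ((r -> q) -> q))) /\ (p /\ (~(r /\ q) \/ ~(r -> p))))
  55. (((p \/ (p \/ r)) /\ ((((p -> p) \/ (r -> p)) /\ ((q /\ r) \/ (r \/ q))) \/ r)) -> (((p /\ (q -> (p /\ p))) /\ (((p \/ q) \/ (p -> r)) -> q)) \/ p))
  56. ((~(p /\ ((q /\ p) -> ~r)) /\ ((q /\ (q \/ ~p)) \/ (((q \/ q) -> ~p) -> ((q \/ r) /\ (r /\ p))))) -> (((((r \/ r) \/ (q /\ p)) -> ((p /\ q) \/ ~r)) /\ (r /\ ((r -> q) -> q))) /\ (p /\ (~(r /\ q) \/ ~(r -> p)))))
  57. (((~(p /\ ((q /\ p) -> ~r)) /\ ((q /\ (q \/ ~p)) \/ (((q \/ q) -> ~p) -> ((q \/ r) /\ (r /\ p))))) -> (((((r \/ r) \/ (q /\ p)) -> ((p /\ q) \/ ~r)) /\ (r /\ ((r -> q) -> q))) /\ (p /\ (~(r /\ q) \/ ~(r -> p))))) /\ (((p \/ (p \/ r)) /\ ((((p -> p) \/ (r -> p)) /\ ((q /\ r) \/ (r \/ q))) \/ r)) -> (((p /\ (q -> (p /\ p))) /\ (((p \/ q) \/ (p -> r)) -> q)) \/ p)))
Total distinct subformulas = 57

57


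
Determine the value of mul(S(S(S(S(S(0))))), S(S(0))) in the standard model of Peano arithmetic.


mul(S^5(0), S^2(0)):
S^5(0) = 5
S^2(0) = 2
5 * 2 = 10

10


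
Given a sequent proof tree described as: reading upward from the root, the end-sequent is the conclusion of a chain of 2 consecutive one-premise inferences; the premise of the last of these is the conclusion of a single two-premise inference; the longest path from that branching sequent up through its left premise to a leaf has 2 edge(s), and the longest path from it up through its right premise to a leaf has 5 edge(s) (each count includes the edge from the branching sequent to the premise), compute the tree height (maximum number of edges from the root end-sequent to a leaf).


Longest path through the left premise: 2 edges (measured from the branching sequent)
Longest path through the right premise: 5 edges
Height of the subtree rooted at the branching sequent: max(2, 5) = 5
The branching sequent sits 2 edges above the root (the chain of one-premise inferences), so height = 5 + 2 = 7

7


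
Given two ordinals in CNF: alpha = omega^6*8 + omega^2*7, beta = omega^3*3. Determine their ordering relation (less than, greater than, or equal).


Compare term by term from highest exponent:
alpha = omega^6*8 + omega^2*7
beta = omega^3*3
Term 1: alpha has omega^6*8, beta has omega^3*3
Term 2: alpha has omega^2*7, beta has omega^0*0
Result: alpha > beta

alpha > beta


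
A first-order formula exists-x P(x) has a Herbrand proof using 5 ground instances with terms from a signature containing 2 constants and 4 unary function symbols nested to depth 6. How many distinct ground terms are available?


Herbrand terms by depth:
Depth 0: 2 constants
Depth 1: 8 new terms (running total: 10)
Depth 2: 32 new terms (running total: 42)
Depth 3: 128 new terms (running total: 170)
Depth 4: 512 new terms (running total: 682)
Depth 5: 2048 new terms (running total: 2730)
Depth 6: 8192 new terms (running total: 10922)
Total distinct ground terms = 10922

10922


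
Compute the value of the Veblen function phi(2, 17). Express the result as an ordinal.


phi(2, 17):
phi(2, beta) = zeta_beta (the beta-th zeta number, fixed point of epsilon).
phi(2, 17) = zeta_17

zeta_17


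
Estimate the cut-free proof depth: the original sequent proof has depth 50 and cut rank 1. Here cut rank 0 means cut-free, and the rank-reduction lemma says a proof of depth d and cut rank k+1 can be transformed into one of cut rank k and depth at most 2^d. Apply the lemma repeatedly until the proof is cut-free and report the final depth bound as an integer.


Each rank reduction sends depth d to at most 2^d; cut rank r needs r reductions.
2_0(50) = 50
2_1(50) = 2^50 = 1125899906842624
Cut-free depth bound = 1125899906842624

1125899906842624


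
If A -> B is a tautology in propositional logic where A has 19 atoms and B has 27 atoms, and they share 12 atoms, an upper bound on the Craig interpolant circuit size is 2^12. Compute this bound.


Shared atoms = 12
Craig interpolant size bound = 2^12
= 4096

4096


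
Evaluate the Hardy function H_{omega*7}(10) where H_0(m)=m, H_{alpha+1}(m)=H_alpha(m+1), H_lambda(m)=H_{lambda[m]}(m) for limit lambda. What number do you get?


H_{omega*7}(10):
For the Hardy hierarchy, H_{omega*k}(n) = 2^k * n.
2^7 = 128.
128 * 10 = 1280

1280


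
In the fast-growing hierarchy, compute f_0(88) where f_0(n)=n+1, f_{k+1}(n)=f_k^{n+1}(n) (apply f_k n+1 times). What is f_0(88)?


f_0(88) = 88 + 1 = 89

89


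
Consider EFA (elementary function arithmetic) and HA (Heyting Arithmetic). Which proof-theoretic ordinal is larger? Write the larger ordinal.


Proof-theoretic ordinal of EFA (elementary function arithmetic): omega^3
Proof-theoretic ordinal of HA (Heyting Arithmetic): epsilon_0
Comparing: omega^3 < epsilon_0.
The larger ordinal is epsilon_0 (from HA (Heyting Arithmetic)).

epsilon_0


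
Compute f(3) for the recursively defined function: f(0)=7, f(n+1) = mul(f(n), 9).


f(0) = 7
f(1) = mul(f(0), 9) = mul(7, 9) = 63
f(2) = mul(f(1), 9) = mul(63, 9) = 567
f(3) = mul(f(2), 9) = mul(567, 9) = 5103


5103


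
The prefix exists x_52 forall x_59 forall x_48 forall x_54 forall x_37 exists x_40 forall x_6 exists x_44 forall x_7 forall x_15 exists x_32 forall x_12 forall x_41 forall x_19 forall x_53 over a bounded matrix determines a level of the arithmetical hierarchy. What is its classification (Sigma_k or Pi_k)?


Leading quantifier is exists, so the class is Sigma.
Number of quantifier blocks = alternations + 1 = 7 + 1 = 8.
Classification: Sigma_8

Sigma_8


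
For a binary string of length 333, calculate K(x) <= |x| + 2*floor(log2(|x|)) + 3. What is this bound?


floor(log2(333)) = 8
2 * 8 = 16
K(x) <= 333 + 16 + 3 = 352

352


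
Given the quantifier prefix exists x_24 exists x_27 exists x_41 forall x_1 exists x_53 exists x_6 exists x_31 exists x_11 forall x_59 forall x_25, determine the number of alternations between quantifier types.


Walk the prefix and count type changes:
  position 1: exists -> exists
  position 2: exists -> exists
  position 3: exists -> forall <-- alternation
  position 4: forall -> exists <-- alternation
  position 5: exists -> exists
  position 6: exists -> exists
  position 7: exists -> exists
  position 8: exists -> forall <-- alternation
  position 9: forall -> forall
Total alternations = 3

3


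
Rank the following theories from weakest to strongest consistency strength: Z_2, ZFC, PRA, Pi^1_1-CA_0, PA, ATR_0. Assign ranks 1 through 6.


Ordering by consistency strength:
1. PRA
2. PA
3. ATR_0
4. Pi^1_1-CA_0
5. Z_2
6. ZFC


Z_2=5, ZFC=6, PRA=1, Pi^1_1-CA_0=4, PA=2, ATR_0=3


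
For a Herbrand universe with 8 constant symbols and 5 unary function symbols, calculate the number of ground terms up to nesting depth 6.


Herbrand terms by depth:
Depth 0: 8 constants
Depth 1: 40 new terms (running total: 48)
Depth 2: 200 new terms (running total: 248)
Depth 3: 1000 new terms (running total: 1248)
Depth 4: 5000 new terms (running total: 6248)
Depth 5: 25000 new terms (running total: 31248)
Depth 6: 125000 new terms (running total: 156248)
Total distinct ground terms = 156248

156248


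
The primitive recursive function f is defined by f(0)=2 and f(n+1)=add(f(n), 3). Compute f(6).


f(0) = 2
f(1) = add(f(0), 3) = add(2, 3) = 5
f(2) = add(f(1), 3) = add(5, 3) = 8
f(3) = add(f(2), 3) = add(8, 3) = 11
f(4) = add(f(3), 3) = add(11, 3) = 14
f(5) = add(f(4), 3) = add(14, 3) = 17
f(6) = add(f(5), 3) = add(17, 3) = 20


20


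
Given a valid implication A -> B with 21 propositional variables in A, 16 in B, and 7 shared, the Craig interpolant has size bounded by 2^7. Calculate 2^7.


Shared atoms = 7
Craig interpolant size bound = 2^7
= 128

128


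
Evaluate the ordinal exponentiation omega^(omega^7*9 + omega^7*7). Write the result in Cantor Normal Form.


omega^(omega^7*9 + omega^7*7):
Both terms of the exponent have the same exponent 7, so they merge: omega^7*9 + omega^7*7 = omega^7*(9+7) = omega^7*16.
omega raised to a CNF ordinal is a single CNF term: Result = omega^(omega^7*16)

omega^(omega^7*16)


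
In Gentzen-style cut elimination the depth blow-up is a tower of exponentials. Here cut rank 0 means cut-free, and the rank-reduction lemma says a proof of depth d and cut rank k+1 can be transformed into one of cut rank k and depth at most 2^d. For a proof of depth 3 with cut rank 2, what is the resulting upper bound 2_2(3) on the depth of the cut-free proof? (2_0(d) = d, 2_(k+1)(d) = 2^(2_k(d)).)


Each rank reduction sends depth d to at most 2^d; cut rank r needs r reductions.
2_0(3) = 3
2_1(3) = 2^3 = 8
2_2(3) = 2^8 = 256
Cut-free depth bound = 256

256


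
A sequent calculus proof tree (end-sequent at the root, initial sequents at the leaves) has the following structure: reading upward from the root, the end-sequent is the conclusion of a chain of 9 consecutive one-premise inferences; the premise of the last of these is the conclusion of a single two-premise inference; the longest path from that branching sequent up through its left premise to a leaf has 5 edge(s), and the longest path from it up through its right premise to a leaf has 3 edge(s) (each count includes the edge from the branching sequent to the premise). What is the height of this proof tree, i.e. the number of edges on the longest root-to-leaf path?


Longest path through the left premise: 5 edges (measured from the branching sequent)
Longest path through the right premise: 3 edges
Height of the subtree rooted at the branching sequent: max(5, 3) = 5
The branching sequent sits 9 edges above the root (the chain of one-premise inferences), so height = 5 + 9 = 14

14


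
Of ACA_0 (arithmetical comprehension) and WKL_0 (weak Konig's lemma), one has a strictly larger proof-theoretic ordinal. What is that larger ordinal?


Proof-theoretic ordinal of ACA_0 (arithmetical comprehension): epsilon_0
Proof-theoretic ordinal of WKL_0 (weak Konig's lemma): omega^omega
Comparing: omega^omega < epsilon_0.
The larger ordinal is epsilon_0 (from ACA_0 (arithmetical comprehension)).

epsilon_0


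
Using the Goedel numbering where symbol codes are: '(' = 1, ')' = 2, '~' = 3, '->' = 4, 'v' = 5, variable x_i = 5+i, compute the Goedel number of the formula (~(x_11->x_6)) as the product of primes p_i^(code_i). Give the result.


Formula: (~(x_11->x_6))
Symbol codes: [1, 3, 1, 16, 4, 11, 2, 2]
Primes: [2, 3, 5, 7, 11, 13, 17, 19]
p_1^1 = 2^1 = 2
p_2^3 = 3^3 = 27
p_3^1 = 5^1 = 5
p_4^16 = 7^16 = 33232930569601
p_5^4 = 11^4 = 14641
p_6^11 = 13^11 = 1792160394037
p_7^2 = 17^2 = 289
p_8^2 = 19^2 = 361
Product = 24563206825188392781016000234878157110

24563206825188392781016000234878157110
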